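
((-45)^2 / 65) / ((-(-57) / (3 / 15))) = 27 / 247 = 0.11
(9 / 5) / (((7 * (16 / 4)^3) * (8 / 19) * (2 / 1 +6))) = 171 / 143360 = 0.00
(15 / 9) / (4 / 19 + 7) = 95 / 411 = 0.23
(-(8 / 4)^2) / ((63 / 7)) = -4 / 9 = -0.44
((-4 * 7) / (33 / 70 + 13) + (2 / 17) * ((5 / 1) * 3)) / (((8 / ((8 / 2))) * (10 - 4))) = -2515 / 96186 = -0.03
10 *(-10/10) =-10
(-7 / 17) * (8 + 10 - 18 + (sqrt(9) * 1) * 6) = -126 / 17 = -7.41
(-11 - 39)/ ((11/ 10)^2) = -41.32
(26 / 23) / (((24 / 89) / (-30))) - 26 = -6981 / 46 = -151.76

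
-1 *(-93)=93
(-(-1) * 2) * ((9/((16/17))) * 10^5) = 1912500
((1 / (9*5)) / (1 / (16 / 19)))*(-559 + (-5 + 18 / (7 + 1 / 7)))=-74864 / 7125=-10.51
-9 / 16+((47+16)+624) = 10983 / 16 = 686.44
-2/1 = -2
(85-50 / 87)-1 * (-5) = 7780 / 87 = 89.43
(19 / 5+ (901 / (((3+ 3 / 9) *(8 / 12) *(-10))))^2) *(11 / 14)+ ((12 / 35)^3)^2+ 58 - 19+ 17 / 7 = 314369725096877 / 235298000000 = 1336.05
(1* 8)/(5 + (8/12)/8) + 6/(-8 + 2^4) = 567/244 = 2.32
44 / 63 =0.70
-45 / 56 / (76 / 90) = -2025 / 2128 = -0.95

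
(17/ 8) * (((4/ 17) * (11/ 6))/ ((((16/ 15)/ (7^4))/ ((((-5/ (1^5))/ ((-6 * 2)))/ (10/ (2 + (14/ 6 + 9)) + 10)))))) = 660275/ 8256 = 79.98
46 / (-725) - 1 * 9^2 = -58771 / 725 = -81.06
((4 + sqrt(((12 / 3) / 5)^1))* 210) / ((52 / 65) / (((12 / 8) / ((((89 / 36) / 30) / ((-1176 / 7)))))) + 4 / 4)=28576800* sqrt(5) / 340111 + 285768000 / 340111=1028.10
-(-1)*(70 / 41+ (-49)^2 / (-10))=-97741 / 410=-238.39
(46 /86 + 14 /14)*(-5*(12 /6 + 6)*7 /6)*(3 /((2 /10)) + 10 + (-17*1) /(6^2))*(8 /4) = -1359820 /387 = -3513.75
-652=-652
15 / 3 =5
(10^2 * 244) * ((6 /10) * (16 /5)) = 46848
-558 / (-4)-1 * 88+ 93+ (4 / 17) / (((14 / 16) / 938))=13489 / 34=396.74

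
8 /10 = 4 /5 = 0.80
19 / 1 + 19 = 38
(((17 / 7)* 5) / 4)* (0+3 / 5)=51 / 28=1.82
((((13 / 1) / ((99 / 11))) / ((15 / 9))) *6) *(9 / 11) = 4.25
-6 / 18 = -1 / 3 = -0.33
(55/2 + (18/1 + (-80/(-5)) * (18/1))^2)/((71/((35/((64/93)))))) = 609749385/9088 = 67093.90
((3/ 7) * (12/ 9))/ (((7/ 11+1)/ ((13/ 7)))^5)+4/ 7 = 91555078319/ 55576446408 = 1.65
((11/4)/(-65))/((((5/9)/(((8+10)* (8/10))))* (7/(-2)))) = 3564/11375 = 0.31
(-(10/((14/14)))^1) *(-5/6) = 8.33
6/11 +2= 28/11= 2.55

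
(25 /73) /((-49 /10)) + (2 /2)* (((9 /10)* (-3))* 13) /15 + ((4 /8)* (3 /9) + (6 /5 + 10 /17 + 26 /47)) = 21049871 /214351725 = 0.10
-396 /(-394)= 198 /197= 1.01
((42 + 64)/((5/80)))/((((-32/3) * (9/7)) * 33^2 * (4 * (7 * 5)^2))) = -53/2286900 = -0.00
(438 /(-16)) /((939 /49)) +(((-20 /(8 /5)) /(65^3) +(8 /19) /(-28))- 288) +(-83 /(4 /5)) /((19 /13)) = -1318583048691 /3658356520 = -360.43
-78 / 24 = -13 / 4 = -3.25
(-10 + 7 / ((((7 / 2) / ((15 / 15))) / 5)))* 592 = 0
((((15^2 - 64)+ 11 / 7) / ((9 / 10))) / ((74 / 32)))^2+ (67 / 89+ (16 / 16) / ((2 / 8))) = 2952926645903 / 483586929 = 6106.30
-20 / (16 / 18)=-22.50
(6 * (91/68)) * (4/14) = 39/17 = 2.29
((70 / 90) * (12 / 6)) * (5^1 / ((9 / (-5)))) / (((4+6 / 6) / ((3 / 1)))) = -70 / 27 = -2.59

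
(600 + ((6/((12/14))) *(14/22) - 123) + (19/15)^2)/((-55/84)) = -33475988/45375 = -737.76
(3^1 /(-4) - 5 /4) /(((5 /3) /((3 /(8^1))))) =-9 /20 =-0.45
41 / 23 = 1.78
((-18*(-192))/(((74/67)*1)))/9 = 12864/37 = 347.68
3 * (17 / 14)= 51 / 14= 3.64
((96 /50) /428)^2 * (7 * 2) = 2016 /7155625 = 0.00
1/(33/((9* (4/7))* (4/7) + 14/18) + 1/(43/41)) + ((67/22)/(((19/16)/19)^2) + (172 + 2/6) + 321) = 2646631415/2078934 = 1273.07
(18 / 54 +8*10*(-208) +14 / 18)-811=-157049 / 9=-17449.89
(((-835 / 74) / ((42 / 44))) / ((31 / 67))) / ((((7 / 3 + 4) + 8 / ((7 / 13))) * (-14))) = 123079 / 1429162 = 0.09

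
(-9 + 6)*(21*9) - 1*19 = -586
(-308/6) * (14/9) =-2156/27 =-79.85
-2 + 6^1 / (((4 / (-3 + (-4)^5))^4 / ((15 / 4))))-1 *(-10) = 50060396858941 / 512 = 97774212615.12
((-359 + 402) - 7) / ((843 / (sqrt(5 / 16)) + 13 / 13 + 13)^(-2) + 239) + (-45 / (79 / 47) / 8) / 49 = 1888320 * sqrt(5) / 820405743241112569 + 2091735996800689211733 / 25406325056690774036792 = 0.08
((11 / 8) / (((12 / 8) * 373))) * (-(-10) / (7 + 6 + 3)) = 55 / 35808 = 0.00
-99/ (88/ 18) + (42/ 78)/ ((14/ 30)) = -993/ 52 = -19.10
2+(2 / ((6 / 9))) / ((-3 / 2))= 0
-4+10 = 6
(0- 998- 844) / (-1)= 1842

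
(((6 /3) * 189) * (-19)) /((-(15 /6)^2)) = 28728 /25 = 1149.12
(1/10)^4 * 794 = 397/5000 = 0.08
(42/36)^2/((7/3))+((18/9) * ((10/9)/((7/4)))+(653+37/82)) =6770605/10332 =655.30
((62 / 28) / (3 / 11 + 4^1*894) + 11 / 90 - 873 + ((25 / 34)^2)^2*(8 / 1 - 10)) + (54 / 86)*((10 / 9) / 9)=-873.38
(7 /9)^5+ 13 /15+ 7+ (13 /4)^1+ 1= 14645681 /1180980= 12.40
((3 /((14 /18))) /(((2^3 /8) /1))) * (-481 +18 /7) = -90423 /49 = -1845.37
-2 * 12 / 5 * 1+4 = -4 / 5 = -0.80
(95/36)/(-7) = -95/252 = -0.38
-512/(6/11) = -2816/3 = -938.67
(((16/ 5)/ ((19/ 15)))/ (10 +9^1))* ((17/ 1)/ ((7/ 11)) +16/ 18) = 27824/ 7581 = 3.67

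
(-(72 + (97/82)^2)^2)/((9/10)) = -1217893851845/203454792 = -5986.07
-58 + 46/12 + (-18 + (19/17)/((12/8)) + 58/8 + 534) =95845/204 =469.83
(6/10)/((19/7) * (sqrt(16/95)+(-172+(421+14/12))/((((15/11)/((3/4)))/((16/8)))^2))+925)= 18486213480/53813925080401 - 1209600 * sqrt(95)/53813925080401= 0.00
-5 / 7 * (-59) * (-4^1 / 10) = -118 / 7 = -16.86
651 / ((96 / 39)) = 8463 / 32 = 264.47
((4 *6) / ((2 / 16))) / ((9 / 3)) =64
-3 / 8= -0.38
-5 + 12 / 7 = -23 / 7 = -3.29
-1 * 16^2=-256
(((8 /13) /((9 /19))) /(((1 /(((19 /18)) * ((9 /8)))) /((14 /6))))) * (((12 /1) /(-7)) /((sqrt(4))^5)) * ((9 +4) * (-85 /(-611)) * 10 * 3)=-153425 /14664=-10.46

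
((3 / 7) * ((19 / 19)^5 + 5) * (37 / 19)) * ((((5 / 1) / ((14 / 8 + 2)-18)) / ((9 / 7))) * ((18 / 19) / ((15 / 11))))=-6512 / 6859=-0.95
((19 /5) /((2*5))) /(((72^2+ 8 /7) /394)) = 26201 /907400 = 0.03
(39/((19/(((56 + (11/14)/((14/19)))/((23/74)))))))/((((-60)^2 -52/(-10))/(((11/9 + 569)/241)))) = 34512603775/139535651787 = 0.25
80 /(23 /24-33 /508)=89.55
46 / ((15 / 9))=138 / 5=27.60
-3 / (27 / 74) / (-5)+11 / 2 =643 / 90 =7.14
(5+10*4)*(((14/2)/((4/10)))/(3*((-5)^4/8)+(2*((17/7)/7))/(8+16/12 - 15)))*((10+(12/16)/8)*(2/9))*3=145775/6444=22.62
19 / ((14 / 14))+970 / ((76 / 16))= 4241 / 19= 223.21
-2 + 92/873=-1654/873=-1.89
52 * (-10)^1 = -520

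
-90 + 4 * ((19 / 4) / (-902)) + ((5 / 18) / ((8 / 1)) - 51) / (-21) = -119462999 / 1363824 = -87.59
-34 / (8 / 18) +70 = -13 / 2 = -6.50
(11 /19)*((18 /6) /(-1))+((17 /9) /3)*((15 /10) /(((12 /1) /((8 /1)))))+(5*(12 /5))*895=5509052 /513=10738.89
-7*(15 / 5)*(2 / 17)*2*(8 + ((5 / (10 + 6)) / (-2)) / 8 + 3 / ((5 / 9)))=-66.12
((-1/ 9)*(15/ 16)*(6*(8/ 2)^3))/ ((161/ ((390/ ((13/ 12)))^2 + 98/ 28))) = -5184140/ 161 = -32199.63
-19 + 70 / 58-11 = -28.79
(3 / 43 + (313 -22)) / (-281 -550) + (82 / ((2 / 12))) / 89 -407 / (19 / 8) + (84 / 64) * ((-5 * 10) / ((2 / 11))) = -169874417043 / 322264016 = -527.13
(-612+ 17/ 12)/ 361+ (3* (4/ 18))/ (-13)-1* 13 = -276749/ 18772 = -14.74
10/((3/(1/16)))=5/24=0.21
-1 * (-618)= 618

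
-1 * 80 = -80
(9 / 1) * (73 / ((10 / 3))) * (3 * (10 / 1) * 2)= 11826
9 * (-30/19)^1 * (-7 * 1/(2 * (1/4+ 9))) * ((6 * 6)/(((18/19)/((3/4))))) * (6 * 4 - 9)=85050/37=2298.65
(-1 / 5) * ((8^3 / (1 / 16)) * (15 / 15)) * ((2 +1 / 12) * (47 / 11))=-481280 / 33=-14584.24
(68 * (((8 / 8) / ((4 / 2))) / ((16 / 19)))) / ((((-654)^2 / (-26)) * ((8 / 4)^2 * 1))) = -4199 / 6843456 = -0.00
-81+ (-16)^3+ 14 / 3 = -12517 / 3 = -4172.33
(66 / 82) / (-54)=-11 / 738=-0.01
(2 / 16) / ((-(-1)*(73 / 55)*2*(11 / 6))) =15 / 584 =0.03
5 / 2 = 2.50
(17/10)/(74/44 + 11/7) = 0.52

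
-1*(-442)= 442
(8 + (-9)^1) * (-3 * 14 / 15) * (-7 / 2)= -49 / 5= -9.80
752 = 752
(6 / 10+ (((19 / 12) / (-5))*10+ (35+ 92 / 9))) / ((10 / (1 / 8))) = 3839 / 7200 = 0.53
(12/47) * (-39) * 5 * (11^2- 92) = -67860/47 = -1443.83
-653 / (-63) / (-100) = -653 / 6300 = -0.10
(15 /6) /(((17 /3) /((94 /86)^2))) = 0.53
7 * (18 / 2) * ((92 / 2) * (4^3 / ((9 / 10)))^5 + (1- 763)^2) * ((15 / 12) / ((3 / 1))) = 43218408422416115 / 19683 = 2195722624722.66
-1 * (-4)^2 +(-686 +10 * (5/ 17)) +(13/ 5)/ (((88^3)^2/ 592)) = -1724680677285903/ 2467146711040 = -699.06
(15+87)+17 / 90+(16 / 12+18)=10937 / 90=121.52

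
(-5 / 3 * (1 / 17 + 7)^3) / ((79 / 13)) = -37440000 / 388127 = -96.46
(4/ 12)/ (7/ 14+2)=2/ 15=0.13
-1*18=-18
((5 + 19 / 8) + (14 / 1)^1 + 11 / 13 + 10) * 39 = 10053 / 8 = 1256.62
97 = 97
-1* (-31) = 31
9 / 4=2.25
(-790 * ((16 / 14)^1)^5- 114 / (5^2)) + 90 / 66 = -7133621353 / 4621925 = -1543.43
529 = 529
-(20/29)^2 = -400/841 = -0.48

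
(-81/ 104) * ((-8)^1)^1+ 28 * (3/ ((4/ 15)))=4176/ 13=321.23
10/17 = 0.59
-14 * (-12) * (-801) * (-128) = 17224704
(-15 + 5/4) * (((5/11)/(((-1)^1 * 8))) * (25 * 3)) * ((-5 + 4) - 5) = -351.56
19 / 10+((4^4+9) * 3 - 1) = 7959 / 10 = 795.90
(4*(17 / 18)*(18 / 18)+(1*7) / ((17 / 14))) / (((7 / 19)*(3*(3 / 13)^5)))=10299667820 / 780759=13191.87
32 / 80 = 2 / 5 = 0.40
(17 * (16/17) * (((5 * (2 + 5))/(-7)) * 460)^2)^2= 7163929600000000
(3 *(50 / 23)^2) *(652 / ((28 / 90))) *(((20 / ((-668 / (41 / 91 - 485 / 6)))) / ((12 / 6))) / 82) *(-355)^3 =-45008121239244140625 / 2307254131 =-19507223168.23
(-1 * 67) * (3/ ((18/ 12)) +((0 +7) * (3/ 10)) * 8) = -6298/ 5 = -1259.60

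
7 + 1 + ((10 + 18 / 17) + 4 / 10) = 1654 / 85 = 19.46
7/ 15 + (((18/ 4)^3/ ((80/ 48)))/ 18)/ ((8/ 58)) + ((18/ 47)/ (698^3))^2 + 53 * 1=289268102086174833482281/ 3831947149853424776640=75.49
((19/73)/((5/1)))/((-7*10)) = -19/25550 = -0.00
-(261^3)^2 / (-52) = 316113500535561 / 52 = 6079105779530.02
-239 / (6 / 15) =-1195 / 2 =-597.50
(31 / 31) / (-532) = -1 / 532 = -0.00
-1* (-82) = 82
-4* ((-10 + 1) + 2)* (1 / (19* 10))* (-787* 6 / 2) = -33054 / 95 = -347.94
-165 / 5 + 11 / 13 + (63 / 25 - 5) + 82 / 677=-34.51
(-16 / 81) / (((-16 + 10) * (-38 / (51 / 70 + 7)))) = -1082 / 161595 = -0.01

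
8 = 8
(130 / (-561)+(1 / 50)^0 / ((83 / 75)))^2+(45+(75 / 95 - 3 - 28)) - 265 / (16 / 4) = -8405104728659 / 164776585644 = -51.01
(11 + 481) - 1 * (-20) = 512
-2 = -2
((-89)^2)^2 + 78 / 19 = 1192102657 / 19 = 62742245.11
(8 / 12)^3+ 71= 1925 / 27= 71.30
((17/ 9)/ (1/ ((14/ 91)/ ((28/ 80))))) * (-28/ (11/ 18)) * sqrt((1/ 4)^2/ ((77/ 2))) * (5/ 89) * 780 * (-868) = 50592000 * sqrt(154)/ 10769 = 58299.77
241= 241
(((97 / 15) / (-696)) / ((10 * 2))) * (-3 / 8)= 97 / 556800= 0.00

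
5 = 5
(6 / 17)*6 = 36 / 17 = 2.12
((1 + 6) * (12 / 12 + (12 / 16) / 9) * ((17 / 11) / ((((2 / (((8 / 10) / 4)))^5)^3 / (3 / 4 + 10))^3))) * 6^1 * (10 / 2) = 122997329 / 281600000000000000000000000000000000000000000000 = 0.00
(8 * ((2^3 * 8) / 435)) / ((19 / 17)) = 8704 / 8265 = 1.05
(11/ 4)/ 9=11/ 36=0.31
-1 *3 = -3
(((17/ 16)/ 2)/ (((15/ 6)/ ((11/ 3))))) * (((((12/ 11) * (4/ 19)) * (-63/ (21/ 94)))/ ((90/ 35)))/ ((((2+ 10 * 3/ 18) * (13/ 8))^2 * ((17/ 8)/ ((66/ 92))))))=-758016/ 4061915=-0.19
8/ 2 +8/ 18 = 40/ 9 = 4.44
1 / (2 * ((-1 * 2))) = -1 / 4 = -0.25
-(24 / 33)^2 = -64 / 121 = -0.53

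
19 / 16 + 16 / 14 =261 / 112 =2.33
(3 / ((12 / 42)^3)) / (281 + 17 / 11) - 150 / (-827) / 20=454633 / 979168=0.46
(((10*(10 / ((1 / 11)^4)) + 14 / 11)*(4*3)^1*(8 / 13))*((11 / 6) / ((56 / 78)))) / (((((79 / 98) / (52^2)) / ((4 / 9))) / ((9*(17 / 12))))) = 41457913299712 / 79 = 524783712654.58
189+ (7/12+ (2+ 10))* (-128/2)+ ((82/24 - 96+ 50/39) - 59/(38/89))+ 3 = -832705/988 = -842.82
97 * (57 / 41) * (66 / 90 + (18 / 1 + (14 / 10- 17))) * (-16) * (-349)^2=-168808390736 / 205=-823455564.57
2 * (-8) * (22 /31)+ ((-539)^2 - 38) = 9004621 /31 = 290471.65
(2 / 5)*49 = 98 / 5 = 19.60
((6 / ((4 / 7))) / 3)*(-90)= -315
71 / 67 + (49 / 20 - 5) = -1997 / 1340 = -1.49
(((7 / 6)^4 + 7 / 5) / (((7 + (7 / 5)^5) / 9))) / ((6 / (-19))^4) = 237.81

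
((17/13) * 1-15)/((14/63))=-801/13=-61.62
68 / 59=1.15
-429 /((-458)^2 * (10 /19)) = -8151 /2097640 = -0.00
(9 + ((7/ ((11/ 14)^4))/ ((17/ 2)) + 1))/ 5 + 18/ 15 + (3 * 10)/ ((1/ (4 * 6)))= 900549376/ 1244485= 723.63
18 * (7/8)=63/4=15.75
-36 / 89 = -0.40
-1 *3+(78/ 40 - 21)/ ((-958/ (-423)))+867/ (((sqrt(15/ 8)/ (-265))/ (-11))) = -218643/ 19160+336974 *sqrt(30) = 1845671.20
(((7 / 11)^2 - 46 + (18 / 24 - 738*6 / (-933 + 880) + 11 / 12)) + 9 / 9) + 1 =800704 / 19239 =41.62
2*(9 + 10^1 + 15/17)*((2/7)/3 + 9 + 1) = 143312/357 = 401.43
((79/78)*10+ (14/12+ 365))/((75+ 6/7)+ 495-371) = 205457/109122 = 1.88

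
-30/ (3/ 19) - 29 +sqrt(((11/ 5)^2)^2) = -5354/ 25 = -214.16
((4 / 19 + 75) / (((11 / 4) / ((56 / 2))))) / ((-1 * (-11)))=160048 / 2299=69.62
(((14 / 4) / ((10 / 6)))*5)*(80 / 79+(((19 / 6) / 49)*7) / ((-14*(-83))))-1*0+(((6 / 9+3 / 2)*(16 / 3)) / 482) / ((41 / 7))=347474413597 / 32654017368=10.64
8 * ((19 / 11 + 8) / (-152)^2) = 107 / 31768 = 0.00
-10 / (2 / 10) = -50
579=579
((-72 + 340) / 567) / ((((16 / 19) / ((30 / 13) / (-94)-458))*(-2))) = 50893267 / 395928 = 128.54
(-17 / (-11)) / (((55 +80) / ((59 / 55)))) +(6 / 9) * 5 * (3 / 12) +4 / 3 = 355931 / 163350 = 2.18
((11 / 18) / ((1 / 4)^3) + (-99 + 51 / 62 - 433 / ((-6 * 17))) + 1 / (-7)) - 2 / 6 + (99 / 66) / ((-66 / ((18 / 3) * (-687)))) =28036823 / 730422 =38.38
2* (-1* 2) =-4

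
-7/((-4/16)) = 28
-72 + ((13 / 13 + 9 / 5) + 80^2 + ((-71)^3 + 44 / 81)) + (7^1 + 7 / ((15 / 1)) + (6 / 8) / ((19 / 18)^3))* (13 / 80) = -39065908492901 / 111115800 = -351578.34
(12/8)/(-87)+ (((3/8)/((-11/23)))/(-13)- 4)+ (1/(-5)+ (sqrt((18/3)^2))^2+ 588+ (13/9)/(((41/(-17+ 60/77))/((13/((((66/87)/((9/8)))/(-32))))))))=509221265173/523683160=972.38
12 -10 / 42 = 247 / 21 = 11.76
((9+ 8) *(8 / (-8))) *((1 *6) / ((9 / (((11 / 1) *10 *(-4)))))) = 14960 / 3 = 4986.67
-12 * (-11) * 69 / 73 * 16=145728 / 73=1996.27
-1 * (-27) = 27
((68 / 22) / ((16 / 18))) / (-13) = -153 / 572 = -0.27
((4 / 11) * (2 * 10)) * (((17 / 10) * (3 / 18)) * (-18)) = -408 / 11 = -37.09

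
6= 6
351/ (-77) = -4.56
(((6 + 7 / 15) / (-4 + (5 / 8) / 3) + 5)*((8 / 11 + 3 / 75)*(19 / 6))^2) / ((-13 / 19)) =-457748938961 / 16103587500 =-28.43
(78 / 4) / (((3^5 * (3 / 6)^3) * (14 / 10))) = 260 / 567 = 0.46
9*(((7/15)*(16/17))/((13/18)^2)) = 108864/14365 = 7.58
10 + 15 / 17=10.88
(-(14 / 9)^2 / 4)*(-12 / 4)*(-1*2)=-3.63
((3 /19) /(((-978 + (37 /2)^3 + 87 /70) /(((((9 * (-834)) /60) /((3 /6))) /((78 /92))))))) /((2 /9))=-14501592 /370342661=-0.04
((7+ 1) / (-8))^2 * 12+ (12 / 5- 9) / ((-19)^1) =1173 / 95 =12.35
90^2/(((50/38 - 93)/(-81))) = 7156.08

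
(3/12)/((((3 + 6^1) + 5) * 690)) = 0.00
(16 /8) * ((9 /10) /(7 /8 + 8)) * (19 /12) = 114 /355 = 0.32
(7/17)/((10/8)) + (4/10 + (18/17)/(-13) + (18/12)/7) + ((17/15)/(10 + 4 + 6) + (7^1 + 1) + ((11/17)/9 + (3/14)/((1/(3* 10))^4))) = 241676017907/1392300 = 173580.42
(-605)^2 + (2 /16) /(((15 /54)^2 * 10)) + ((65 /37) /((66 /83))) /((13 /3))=74486224217 /203500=366025.67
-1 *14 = -14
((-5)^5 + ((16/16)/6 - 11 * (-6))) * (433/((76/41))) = -714519.32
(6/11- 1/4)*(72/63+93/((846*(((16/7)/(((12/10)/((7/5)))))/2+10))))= 335205/984368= 0.34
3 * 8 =24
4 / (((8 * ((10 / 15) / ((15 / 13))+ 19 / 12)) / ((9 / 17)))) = 0.12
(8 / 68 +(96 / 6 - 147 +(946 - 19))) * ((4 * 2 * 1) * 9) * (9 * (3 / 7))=26310096 / 119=221093.24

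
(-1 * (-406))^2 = 164836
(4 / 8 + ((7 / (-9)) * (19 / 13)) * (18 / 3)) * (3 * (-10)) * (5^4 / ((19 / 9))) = 13865625 / 247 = 56136.13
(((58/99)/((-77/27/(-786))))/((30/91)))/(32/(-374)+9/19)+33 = 98214891/75845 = 1294.94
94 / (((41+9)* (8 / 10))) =47 / 20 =2.35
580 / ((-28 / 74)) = -10730 / 7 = -1532.86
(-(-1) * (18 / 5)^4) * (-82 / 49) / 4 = -2152008 / 30625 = -70.27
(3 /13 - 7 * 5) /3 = -452 /39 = -11.59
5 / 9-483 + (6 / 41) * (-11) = -178616 / 369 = -484.05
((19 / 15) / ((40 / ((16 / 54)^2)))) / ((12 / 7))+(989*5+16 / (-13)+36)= 10618489883 / 2132325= 4979.77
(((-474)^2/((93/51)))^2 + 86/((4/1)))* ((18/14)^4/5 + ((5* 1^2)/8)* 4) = 2134212821806588297/46147220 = 46247917465.16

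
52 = 52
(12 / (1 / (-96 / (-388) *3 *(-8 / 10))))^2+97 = 34760761 / 235225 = 147.78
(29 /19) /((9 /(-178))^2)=918836 /1539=597.03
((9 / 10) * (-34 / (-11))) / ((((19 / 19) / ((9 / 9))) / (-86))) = -13158 / 55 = -239.24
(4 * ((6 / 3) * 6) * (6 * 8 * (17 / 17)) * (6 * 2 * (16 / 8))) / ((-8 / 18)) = -124416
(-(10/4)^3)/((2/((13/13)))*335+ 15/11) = -275/11816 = -0.02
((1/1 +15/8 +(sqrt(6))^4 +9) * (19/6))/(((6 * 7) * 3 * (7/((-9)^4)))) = 1768311/1568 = 1127.75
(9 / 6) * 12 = 18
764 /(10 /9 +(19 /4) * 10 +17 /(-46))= 79074 /4993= 15.84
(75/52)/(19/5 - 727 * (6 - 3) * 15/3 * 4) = -375/11340212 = -0.00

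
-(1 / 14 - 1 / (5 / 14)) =191 / 70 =2.73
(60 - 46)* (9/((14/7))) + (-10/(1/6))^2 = 3663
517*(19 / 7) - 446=6701 / 7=957.29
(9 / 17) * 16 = 144 / 17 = 8.47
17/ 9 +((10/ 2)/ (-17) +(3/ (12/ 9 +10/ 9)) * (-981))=-4047143/ 3366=-1202.36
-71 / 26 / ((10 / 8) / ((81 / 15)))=-3834 / 325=-11.80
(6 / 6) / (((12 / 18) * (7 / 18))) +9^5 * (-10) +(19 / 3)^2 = -37198100 / 63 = -590446.03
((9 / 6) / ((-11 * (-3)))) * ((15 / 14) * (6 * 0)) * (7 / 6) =0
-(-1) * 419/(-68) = -419/68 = -6.16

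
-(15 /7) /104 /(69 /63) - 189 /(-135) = 16519 /11960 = 1.38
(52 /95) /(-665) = -52 /63175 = -0.00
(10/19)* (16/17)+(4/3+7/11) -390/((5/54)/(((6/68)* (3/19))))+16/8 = -577889/10659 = -54.22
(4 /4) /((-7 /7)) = -1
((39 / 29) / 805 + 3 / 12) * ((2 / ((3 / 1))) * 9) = 70503 / 46690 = 1.51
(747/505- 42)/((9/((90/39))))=-13642/1313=-10.39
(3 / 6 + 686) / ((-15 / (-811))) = 1113503 / 30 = 37116.77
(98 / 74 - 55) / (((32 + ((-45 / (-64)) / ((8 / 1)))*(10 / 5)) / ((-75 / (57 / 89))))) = 1131225600 / 5790611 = 195.36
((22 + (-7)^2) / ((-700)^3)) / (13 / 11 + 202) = -781 / 766605000000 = -0.00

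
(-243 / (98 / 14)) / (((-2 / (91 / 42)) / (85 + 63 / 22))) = 2035449 / 616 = 3304.30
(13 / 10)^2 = 169 / 100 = 1.69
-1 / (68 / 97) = -97 / 68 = -1.43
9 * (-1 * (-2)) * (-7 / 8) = -63 / 4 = -15.75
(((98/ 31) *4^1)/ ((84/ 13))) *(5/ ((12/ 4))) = 910/ 279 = 3.26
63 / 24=21 / 8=2.62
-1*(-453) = 453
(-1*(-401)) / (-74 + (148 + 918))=0.40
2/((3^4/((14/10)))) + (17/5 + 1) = 1796/405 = 4.43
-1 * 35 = -35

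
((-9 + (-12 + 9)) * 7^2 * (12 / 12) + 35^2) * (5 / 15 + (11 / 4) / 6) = 12103 / 24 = 504.29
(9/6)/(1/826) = 1239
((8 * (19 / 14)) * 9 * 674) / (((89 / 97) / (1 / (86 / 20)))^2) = 433769954400 / 102521503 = 4231.01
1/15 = 0.07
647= 647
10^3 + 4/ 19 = 19004/ 19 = 1000.21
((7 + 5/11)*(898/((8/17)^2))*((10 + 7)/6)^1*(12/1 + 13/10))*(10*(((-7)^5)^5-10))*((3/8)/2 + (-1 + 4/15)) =2113250103106612661404579925537447/253440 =8338265874000207786476404000.00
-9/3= -3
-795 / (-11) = 795 / 11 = 72.27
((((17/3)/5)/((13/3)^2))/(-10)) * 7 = -357/8450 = -0.04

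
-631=-631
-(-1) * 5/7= 5/7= 0.71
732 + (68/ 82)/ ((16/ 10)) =120133/ 164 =732.52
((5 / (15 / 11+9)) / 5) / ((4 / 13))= 143 / 456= 0.31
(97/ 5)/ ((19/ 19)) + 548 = 2837/ 5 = 567.40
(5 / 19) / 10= 1 / 38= 0.03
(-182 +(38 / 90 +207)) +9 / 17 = 19853 / 765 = 25.95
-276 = -276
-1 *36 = -36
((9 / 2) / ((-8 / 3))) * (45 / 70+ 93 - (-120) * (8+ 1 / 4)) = -409617 / 224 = -1828.65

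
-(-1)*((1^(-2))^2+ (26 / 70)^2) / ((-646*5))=-41 / 116375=-0.00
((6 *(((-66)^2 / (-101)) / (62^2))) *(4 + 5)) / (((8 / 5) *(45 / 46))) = -75141 / 194122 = -0.39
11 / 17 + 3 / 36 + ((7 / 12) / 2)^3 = 177479 / 235008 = 0.76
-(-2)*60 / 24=5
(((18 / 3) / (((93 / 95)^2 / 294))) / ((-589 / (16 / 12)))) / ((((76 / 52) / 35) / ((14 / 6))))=-62426000 / 268119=-232.83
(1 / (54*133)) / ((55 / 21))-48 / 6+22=263341 / 18810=14.00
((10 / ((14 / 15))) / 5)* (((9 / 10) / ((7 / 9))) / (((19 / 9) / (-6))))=-6561 / 931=-7.05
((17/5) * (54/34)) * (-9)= -243/5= -48.60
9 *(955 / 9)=955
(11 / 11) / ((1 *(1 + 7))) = 1 / 8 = 0.12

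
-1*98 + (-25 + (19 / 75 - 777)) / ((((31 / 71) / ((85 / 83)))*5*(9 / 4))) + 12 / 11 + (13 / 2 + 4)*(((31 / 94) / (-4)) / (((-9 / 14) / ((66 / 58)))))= -54689710197167 / 208315740600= -262.53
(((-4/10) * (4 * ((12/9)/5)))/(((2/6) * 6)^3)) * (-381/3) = 508/75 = 6.77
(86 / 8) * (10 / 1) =215 / 2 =107.50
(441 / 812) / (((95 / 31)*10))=1953 / 110200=0.02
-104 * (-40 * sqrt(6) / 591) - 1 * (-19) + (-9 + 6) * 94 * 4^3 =-18029 + 4160 * sqrt(6) / 591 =-18011.76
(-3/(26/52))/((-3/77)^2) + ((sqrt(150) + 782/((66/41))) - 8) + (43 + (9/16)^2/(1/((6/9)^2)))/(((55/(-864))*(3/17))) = -2414009/330 + 5*sqrt(6) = -7302.93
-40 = -40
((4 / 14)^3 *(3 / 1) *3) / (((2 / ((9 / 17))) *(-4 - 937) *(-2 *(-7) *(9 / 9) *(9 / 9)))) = -162 / 38408797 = -0.00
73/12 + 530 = 6433/12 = 536.08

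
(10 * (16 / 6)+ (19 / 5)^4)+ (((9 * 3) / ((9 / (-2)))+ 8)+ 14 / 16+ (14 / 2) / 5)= 239.46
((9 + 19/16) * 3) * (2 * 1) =489/8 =61.12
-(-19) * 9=171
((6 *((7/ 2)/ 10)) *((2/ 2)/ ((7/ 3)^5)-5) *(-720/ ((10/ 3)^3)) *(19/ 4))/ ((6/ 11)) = 531943038/ 300125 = 1772.40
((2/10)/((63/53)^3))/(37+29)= 148877/82515510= 0.00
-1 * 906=-906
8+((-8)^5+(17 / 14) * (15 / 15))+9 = -32749.79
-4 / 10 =-2 / 5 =-0.40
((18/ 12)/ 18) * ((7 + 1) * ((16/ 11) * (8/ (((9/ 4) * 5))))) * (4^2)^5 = 1073741824/ 1485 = 723058.47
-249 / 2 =-124.50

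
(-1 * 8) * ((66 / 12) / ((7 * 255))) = -44 / 1785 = -0.02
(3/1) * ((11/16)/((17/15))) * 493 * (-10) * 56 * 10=-5024250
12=12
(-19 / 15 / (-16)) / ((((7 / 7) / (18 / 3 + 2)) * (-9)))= -19 / 270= -0.07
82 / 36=41 / 18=2.28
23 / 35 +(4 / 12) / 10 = 29 / 42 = 0.69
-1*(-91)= 91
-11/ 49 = -0.22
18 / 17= 1.06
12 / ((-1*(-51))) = 4 / 17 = 0.24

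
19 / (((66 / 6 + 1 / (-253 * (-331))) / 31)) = 53.55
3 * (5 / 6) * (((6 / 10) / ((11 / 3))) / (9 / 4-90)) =-2 / 429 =-0.00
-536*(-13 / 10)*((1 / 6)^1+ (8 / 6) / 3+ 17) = 552214 / 45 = 12271.42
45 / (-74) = -45 / 74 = -0.61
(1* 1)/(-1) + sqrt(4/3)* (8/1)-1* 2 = -3 + 16* sqrt(3)/3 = 6.24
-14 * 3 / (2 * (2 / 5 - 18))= 105 / 88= 1.19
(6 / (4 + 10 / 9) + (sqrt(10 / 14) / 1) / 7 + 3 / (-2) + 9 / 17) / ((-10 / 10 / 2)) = -159 / 391 - 2* sqrt(35) / 49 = -0.65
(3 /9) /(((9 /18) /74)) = 148 /3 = 49.33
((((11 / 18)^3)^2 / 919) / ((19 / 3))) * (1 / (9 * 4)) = 1771561 / 7126649319168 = 0.00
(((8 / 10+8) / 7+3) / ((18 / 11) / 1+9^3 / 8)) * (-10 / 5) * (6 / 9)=-52448 / 857115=-0.06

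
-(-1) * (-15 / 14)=-15 / 14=-1.07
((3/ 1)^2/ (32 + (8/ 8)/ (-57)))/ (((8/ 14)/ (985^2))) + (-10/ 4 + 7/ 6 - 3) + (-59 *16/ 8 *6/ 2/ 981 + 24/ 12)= 1139287073573/ 2384484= 477791.87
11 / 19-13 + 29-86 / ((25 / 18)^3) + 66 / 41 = -169318383 / 12171875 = -13.91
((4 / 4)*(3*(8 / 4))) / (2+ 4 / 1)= 1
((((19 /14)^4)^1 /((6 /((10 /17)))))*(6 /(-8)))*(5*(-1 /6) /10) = 651605 /31347456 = 0.02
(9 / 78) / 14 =3 / 364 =0.01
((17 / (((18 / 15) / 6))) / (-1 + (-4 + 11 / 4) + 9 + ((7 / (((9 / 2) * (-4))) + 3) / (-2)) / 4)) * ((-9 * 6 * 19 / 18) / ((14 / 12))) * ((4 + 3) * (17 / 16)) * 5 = -889542 / 37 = -24041.68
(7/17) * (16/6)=56/51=1.10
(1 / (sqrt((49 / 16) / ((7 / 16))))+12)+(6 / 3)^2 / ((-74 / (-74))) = sqrt(7) / 7+16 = 16.38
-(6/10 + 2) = -13/5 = -2.60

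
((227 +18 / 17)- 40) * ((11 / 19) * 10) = 351670 / 323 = 1088.76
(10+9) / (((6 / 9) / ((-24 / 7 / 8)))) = -171 / 14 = -12.21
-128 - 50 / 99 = -12722 / 99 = -128.51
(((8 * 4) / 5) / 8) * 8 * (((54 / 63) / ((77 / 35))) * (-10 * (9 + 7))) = -30720 / 77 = -398.96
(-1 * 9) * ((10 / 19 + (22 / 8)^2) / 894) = -7377 / 90592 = -0.08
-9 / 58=-0.16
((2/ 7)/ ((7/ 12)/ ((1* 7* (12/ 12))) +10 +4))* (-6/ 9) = -16/ 1183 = -0.01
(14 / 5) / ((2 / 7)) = 49 / 5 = 9.80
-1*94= -94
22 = 22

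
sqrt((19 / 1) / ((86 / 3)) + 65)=8.10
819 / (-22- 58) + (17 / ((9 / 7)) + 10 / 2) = 5749 / 720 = 7.98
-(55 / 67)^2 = -0.67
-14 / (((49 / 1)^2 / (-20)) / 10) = 1.17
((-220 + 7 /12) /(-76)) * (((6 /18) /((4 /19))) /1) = 2633 /576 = 4.57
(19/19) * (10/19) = 10/19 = 0.53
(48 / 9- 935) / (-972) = 2789 / 2916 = 0.96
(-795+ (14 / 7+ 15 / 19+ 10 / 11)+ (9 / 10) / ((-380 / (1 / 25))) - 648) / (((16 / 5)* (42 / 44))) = -214867157 / 456000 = -471.20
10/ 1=10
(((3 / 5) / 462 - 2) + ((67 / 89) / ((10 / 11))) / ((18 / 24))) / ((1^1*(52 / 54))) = -1655253 / 1781780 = -0.93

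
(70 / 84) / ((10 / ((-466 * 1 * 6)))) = -233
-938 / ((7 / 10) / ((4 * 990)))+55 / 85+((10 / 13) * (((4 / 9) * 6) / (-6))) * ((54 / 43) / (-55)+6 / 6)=-4992244906345 / 940797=-5306399.69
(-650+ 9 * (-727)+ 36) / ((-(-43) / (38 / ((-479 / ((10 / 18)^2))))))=6799150 / 1668357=4.08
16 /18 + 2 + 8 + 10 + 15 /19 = 3707 /171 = 21.68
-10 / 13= -0.77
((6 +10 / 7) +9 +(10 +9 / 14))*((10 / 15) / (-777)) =-379 / 16317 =-0.02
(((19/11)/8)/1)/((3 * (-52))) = -19/13728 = -0.00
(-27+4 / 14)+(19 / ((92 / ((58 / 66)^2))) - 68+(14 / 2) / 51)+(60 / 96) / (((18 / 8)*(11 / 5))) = -374725231 / 3974124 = -94.29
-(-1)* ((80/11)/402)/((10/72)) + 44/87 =40780/64119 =0.64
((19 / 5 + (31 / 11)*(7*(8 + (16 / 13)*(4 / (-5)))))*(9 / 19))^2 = 2319289281 / 511225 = 4536.73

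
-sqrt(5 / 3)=-sqrt(15) / 3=-1.29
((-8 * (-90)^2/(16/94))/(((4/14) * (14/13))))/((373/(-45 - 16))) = 75473775/373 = 202342.56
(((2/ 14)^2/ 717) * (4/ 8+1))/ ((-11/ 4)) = -2/ 128821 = -0.00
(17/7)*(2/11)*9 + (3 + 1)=614/77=7.97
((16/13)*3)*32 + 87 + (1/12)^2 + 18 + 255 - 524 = -85811/1872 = -45.84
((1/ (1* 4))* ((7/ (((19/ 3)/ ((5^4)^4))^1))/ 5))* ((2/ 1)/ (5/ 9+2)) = 5767822265625/ 874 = 6599338976.69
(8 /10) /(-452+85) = -4 /1835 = -0.00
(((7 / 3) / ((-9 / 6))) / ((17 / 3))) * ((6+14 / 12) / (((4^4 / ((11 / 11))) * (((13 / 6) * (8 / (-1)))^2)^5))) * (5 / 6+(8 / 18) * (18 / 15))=-26989767 / 6291038210902961684480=-0.00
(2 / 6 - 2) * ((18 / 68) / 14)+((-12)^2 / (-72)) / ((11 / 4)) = -3973 / 5236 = -0.76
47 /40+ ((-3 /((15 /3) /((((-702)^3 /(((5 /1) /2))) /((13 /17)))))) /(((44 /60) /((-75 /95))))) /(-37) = 977171558971 /309320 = 3159095.95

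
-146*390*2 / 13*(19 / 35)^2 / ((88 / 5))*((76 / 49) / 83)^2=-456644784 / 8915323571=-0.05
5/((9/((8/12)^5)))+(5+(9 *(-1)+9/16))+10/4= -30245/34992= -0.86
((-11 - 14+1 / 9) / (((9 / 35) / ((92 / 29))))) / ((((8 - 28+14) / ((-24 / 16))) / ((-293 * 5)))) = 264168800 / 2349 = 112460.11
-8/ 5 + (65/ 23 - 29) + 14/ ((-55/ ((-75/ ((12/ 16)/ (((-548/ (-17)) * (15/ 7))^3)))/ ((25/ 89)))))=9095422515194242/ 304532305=29866856.05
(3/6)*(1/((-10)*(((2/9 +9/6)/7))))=-63/310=-0.20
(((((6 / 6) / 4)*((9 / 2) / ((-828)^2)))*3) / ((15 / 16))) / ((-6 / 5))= -1 / 228528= -0.00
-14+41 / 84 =-1135 / 84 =-13.51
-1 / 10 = -0.10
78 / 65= 6 / 5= 1.20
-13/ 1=-13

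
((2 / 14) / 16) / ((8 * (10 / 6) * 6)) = 1 / 8960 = 0.00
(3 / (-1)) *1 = -3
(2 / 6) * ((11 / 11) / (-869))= -1 / 2607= -0.00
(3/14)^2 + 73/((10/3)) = 21507/980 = 21.95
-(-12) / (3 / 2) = 8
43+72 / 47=2093 / 47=44.53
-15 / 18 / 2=-5 / 12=-0.42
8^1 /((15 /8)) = 64 /15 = 4.27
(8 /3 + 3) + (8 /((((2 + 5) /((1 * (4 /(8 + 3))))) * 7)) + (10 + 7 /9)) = 80060 /4851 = 16.50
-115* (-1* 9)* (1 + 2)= 3105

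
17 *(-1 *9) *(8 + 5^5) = -479349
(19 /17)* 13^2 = 3211 /17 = 188.88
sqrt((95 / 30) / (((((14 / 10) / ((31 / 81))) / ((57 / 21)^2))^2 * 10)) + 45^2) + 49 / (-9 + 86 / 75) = -3675 / 589 + sqrt(56306844955185) / 166698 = 38.77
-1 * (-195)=195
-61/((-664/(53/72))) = 3233/47808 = 0.07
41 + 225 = 266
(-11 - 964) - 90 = -1065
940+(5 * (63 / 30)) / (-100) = 187979 / 200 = 939.90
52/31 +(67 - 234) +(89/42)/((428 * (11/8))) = -126671866/766227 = -165.32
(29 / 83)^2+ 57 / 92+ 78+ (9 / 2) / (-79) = 3939683165 / 50069252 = 78.68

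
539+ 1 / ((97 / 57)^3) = 492115940 / 912673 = 539.20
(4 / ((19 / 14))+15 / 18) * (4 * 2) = 1724 / 57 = 30.25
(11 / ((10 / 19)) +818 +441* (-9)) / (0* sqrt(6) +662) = -31301 / 6620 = -4.73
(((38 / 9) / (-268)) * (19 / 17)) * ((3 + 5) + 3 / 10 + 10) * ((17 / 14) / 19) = -1159 / 56280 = -0.02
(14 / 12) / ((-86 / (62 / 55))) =-217 / 14190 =-0.02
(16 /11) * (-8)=-128 /11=-11.64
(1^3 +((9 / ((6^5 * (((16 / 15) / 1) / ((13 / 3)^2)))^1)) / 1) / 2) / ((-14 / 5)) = -0.36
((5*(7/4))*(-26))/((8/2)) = -455/8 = -56.88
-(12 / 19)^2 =-0.40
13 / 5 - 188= -185.40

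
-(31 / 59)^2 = -961 / 3481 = -0.28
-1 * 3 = -3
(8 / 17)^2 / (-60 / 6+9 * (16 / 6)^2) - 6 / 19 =-0.31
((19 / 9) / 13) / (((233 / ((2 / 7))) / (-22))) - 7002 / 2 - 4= -668849471 / 190827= -3505.00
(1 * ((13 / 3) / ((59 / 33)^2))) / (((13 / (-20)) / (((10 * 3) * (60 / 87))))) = -4356000 / 100949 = -43.15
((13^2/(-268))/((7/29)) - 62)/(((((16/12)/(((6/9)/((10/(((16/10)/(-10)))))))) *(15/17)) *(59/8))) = 4121242/51883125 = 0.08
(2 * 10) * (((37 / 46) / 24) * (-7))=-1295 / 276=-4.69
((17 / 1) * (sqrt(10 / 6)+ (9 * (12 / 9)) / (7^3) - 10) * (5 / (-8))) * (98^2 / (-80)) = -203371 / 16+ 40817 * sqrt(15) / 96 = -11063.98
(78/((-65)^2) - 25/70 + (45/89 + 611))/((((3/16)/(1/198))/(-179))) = -177204308516/60135075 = -2946.77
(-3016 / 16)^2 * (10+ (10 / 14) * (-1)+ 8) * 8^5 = 140882812928 / 7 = 20126116132.57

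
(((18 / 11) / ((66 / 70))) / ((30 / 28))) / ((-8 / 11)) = -49 / 22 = -2.23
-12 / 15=-4 / 5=-0.80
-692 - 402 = -1094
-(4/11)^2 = -16/121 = -0.13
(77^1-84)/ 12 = -7/ 12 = -0.58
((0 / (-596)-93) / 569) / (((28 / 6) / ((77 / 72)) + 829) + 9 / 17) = -17391 / 88728722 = -0.00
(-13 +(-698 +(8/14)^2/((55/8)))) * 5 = -1916017/539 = -3554.76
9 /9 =1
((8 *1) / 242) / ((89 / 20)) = 80 / 10769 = 0.01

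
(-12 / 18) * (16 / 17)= -32 / 51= -0.63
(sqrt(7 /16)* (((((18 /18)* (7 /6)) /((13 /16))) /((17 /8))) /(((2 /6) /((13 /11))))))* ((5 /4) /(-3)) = -140* sqrt(7) /561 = -0.66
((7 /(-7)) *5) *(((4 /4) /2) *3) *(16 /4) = -30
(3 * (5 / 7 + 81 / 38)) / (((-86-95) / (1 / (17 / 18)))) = -20439 / 409241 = -0.05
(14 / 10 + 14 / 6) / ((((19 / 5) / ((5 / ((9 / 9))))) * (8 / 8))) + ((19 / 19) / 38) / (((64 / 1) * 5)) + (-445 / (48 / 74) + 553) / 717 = 123635191 / 26156160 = 4.73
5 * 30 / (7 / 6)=900 / 7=128.57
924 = 924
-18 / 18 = -1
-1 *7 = -7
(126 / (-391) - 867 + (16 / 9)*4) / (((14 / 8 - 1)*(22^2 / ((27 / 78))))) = -3027083 / 3690258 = -0.82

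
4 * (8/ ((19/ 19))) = 32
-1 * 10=-10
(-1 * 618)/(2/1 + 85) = -206/29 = -7.10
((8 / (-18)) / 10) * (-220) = 88 / 9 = 9.78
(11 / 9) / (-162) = -11 / 1458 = -0.01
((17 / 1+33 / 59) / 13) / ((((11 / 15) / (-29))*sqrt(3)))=-150220*sqrt(3) / 8437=-30.84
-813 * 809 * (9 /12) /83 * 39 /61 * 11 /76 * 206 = -87187623237 /769576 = -113293.06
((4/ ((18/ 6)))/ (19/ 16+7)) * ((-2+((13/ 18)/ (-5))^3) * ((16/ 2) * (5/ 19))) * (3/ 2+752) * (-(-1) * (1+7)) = -563332321024/ 136086075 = -4139.53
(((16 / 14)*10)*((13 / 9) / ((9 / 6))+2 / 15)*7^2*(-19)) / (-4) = 78736 / 27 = 2916.15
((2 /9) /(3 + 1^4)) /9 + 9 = 1459 /162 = 9.01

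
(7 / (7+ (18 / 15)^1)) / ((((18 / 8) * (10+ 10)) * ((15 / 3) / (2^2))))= 0.02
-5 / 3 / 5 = -1 / 3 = -0.33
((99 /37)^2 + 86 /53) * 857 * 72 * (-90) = -3538528798320 /72557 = -48768951.28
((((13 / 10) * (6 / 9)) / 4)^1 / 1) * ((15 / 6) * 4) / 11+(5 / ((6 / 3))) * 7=584 / 33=17.70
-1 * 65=-65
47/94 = 1/2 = 0.50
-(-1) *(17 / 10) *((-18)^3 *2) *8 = -793152 / 5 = -158630.40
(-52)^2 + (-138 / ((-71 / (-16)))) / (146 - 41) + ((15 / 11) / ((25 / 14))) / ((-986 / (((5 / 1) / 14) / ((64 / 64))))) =72871056129 / 26952310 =2703.70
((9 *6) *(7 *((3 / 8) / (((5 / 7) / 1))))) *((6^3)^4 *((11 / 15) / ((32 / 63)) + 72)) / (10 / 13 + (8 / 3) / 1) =15466625556769296 / 1675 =9233806302548.83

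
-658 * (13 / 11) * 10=-85540 / 11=-7776.36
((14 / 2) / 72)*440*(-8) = -3080 / 9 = -342.22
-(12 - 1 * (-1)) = -13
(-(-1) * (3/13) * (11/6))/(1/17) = 187/26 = 7.19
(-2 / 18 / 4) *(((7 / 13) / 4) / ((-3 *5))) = 7 / 28080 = 0.00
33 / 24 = 1.38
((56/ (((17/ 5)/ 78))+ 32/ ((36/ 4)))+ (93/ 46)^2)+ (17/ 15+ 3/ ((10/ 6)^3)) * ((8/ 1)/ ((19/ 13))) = 1001186122727/ 768901500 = 1302.10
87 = 87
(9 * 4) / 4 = 9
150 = 150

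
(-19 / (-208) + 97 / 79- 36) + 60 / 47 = -25798205 / 772304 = -33.40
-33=-33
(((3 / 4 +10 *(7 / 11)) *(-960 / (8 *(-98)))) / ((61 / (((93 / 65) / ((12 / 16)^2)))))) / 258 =0.00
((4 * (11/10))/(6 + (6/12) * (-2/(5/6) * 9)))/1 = -11/12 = -0.92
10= 10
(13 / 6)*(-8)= -52 / 3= -17.33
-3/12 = -1/4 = -0.25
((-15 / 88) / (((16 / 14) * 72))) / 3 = -35 / 50688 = -0.00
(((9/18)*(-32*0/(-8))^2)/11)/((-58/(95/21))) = 0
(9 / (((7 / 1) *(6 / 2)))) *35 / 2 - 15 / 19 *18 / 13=3165 / 494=6.41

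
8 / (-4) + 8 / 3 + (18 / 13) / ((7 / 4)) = 398 / 273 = 1.46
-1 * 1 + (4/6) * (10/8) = -1/6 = -0.17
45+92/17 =857/17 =50.41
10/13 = 0.77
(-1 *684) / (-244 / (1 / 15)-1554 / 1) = 114 / 869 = 0.13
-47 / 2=-23.50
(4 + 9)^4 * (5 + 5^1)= 285610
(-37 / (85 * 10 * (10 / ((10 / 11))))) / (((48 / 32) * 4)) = -37 / 56100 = -0.00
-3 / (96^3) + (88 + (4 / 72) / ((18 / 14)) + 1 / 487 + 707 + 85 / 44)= 11331892110251 / 14218592256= 796.98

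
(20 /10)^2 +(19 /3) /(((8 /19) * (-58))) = 5207 /1392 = 3.74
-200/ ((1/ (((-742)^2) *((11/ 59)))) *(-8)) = 151405100/ 59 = 2566188.14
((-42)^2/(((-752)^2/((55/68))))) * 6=72765/4806784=0.02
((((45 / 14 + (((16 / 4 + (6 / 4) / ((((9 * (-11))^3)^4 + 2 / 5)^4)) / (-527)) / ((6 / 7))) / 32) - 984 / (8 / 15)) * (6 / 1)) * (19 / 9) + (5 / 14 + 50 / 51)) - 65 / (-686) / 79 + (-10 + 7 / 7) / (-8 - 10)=-4404541884225407553095430523469555600759346939023864453969206648590865510866201364603613134107294088893266393 / 188813684849512290759905530219744390964244968507719015254360320394469300385143135503275692394548740105792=-23327.45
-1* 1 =-1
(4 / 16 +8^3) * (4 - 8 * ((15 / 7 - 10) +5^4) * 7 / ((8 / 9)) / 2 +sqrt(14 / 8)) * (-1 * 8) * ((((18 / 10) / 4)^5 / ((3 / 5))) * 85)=3331417565601 / 16000 - 685617939 * sqrt(7) / 128000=208199426.17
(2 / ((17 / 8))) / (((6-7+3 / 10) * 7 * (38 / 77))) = -880 / 2261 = -0.39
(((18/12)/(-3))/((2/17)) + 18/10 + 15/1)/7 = 251/140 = 1.79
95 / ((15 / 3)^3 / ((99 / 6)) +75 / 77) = 11.11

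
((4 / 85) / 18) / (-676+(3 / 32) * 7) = -0.00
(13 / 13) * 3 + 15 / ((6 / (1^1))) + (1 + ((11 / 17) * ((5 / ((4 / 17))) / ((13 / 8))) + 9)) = 623 / 26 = 23.96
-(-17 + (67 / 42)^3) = 958733 / 74088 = 12.94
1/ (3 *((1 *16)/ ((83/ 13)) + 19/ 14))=1162/ 13467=0.09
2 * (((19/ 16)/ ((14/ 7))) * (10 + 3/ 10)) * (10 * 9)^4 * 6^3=173338339500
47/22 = 2.14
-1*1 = -1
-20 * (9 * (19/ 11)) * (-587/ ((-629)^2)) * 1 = 2007540/ 4352051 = 0.46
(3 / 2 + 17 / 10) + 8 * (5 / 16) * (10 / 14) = 349 / 70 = 4.99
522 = 522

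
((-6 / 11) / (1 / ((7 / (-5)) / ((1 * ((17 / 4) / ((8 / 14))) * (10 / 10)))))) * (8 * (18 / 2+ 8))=768 / 55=13.96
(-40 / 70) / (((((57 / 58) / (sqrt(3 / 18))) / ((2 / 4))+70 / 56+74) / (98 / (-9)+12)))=-5786080 / 682951833+352640 * sqrt(6) / 1593554277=-0.01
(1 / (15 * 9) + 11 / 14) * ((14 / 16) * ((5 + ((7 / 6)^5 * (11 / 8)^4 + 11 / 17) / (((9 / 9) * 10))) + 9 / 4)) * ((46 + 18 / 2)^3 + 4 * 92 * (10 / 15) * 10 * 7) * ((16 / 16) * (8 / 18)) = 1445777172222004201 / 3157785575424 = 457845.26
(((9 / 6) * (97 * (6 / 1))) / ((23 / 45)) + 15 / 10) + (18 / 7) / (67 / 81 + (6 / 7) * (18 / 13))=1168267839 / 682870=1710.82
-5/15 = -1/3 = -0.33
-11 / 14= -0.79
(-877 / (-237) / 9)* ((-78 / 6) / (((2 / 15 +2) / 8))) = -57005 / 2844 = -20.04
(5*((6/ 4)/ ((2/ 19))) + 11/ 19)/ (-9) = -5459/ 684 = -7.98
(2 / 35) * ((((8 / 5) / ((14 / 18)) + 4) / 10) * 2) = 424 / 6125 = 0.07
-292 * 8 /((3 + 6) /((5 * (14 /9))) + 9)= -163520 /711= -229.99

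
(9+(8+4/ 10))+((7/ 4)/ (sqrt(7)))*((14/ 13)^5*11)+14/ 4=1479016*sqrt(7)/ 371293+209/ 10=31.44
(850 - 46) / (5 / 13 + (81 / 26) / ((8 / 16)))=121.53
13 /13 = 1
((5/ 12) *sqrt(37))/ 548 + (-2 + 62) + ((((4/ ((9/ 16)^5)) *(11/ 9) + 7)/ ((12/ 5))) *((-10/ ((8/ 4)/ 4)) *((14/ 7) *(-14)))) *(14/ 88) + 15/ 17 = 5 *sqrt(37)/ 6576 + 1056432367930/ 298138401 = 3543.43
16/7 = 2.29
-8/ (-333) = 8/ 333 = 0.02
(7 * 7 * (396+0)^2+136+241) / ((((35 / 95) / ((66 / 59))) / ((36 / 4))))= 86725698246 / 413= 209989584.13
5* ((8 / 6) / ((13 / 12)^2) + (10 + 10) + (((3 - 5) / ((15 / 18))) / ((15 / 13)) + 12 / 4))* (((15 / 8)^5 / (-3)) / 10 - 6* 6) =-224573308227 / 55377920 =-4055.29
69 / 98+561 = 55047 / 98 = 561.70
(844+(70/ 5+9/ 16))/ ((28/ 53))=728061/ 448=1625.14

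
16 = 16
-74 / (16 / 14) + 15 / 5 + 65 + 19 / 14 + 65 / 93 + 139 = 144.31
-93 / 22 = -4.23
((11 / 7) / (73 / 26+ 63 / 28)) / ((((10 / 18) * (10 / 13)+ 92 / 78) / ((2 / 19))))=33462 / 1644013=0.02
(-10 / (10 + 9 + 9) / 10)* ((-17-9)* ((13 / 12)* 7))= 169 / 24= 7.04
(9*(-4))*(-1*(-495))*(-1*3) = 53460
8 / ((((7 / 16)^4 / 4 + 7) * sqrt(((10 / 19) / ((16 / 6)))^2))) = 159383552 / 27561135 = 5.78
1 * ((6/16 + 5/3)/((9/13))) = 637/216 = 2.95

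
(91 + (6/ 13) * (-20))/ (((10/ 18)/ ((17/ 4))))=162639/ 260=625.53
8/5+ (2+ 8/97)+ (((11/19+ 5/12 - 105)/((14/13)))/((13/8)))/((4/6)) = -11025729/129010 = -85.46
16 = 16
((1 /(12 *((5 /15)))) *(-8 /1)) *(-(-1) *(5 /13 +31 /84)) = -823 /546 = -1.51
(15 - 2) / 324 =0.04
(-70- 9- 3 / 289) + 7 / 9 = -203483 / 2601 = -78.23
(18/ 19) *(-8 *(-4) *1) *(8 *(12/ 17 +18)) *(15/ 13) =21980160/ 4199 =5234.62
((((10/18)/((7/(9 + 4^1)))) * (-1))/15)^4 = 28561/1275989841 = 0.00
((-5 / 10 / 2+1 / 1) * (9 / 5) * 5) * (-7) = -189 / 4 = -47.25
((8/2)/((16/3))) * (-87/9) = -29/4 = -7.25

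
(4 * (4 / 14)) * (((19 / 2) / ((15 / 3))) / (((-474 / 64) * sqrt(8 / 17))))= -608 * sqrt(34) / 8295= -0.43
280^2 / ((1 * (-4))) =-19600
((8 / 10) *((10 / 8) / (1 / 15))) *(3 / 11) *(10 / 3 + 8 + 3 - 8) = 285 / 11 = 25.91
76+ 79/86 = 76.92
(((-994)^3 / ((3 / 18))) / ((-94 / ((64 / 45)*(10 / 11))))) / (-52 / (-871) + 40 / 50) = 1316024430560 / 13959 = 94277844.44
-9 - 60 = -69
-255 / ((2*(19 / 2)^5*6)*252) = -170 / 155994237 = -0.00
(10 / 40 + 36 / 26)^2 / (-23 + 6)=-425 / 2704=-0.16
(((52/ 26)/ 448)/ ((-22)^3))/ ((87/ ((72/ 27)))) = -1/ 77815584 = -0.00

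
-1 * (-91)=91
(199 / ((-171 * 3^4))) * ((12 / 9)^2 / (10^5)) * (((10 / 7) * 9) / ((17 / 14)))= -398 / 147166875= -0.00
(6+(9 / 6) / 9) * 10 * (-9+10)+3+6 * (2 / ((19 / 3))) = 3794 / 57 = 66.56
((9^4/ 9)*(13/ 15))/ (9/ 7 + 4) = 22113/ 185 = 119.53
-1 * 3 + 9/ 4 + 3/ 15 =-11/ 20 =-0.55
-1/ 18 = -0.06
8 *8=64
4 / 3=1.33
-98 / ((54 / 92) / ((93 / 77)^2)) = -88412 / 363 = -243.56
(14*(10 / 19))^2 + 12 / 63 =413044 / 7581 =54.48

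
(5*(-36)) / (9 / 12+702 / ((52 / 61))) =-240 / 1099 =-0.22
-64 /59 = -1.08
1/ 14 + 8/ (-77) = -5/ 154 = -0.03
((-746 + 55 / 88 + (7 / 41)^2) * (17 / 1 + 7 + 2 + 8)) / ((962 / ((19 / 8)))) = -87501669 / 1398592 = -62.56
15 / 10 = 3 / 2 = 1.50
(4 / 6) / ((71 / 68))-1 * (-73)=15685 / 213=73.64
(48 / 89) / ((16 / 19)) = 57 / 89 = 0.64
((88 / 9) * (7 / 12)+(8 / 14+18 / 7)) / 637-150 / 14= -1288253 / 120393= -10.70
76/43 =1.77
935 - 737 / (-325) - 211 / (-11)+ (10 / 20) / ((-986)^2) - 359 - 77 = 3617749369519 / 6951201400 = 520.45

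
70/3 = 23.33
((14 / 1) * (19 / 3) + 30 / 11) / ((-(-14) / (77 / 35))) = 1508 / 105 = 14.36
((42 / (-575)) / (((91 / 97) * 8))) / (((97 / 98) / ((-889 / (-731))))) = -130683 / 10928450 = -0.01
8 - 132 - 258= -382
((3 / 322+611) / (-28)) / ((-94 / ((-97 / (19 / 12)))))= -3013305 / 211876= -14.22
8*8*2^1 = 128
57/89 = 0.64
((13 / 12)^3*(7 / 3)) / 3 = 15379 / 15552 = 0.99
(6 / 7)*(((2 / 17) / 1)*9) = 108 / 119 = 0.91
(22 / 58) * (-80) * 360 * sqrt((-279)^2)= -88387200 / 29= -3047834.48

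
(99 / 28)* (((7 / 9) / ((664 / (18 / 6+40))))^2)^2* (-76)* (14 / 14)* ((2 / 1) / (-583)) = 22280326117 / 3755309360080896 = 0.00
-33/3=-11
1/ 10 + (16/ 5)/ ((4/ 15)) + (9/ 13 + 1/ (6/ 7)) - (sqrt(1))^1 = 2527/ 195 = 12.96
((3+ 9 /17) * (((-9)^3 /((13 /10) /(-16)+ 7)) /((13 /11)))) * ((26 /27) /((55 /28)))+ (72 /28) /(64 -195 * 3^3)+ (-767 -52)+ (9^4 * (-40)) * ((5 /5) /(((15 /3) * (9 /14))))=-2096570613279 /25375679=-82621.26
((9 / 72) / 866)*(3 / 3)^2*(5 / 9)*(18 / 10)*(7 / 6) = 7 / 41568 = 0.00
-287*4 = -1148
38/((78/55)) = 26.79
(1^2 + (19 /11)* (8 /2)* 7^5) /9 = 141927 /11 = 12902.45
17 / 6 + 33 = 215 / 6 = 35.83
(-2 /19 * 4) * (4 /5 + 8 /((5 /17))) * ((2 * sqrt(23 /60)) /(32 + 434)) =-112 * sqrt(345) /66405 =-0.03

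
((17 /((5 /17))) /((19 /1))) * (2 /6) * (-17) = -17.24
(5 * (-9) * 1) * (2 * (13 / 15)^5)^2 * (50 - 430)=41908981522096 / 2562890625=16352.23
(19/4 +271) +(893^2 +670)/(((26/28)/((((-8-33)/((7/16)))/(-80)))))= 261854727/260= 1007133.57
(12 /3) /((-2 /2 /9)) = -36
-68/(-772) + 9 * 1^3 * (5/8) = 8821/1544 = 5.71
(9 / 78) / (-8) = -3 / 208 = -0.01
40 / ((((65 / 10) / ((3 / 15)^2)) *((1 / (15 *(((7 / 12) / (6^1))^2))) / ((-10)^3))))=-12250 / 351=-34.90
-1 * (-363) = 363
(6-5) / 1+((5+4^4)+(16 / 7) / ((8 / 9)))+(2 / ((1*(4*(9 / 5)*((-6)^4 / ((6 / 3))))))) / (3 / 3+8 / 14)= 237619253 / 898128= 264.57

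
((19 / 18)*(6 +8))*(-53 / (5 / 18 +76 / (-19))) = 14098 / 67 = 210.42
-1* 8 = -8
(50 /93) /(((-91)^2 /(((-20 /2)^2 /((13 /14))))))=10000 /1430247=0.01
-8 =-8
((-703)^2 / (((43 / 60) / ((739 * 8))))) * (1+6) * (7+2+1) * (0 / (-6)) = 0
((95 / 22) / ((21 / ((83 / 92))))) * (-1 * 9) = -23655 / 14168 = -1.67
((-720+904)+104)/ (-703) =-288/ 703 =-0.41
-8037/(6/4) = -5358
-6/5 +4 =14/5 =2.80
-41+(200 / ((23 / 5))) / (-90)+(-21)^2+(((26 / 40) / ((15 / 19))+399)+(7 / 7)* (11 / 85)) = 281333371 / 351900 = 799.47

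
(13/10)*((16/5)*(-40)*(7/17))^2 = 5218304/1445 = 3611.28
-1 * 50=-50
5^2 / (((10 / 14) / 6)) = 210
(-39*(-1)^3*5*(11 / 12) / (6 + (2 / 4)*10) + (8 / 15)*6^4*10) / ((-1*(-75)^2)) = -27713 / 22500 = -1.23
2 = 2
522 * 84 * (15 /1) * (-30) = -19731600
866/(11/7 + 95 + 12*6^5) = 3031/326930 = 0.01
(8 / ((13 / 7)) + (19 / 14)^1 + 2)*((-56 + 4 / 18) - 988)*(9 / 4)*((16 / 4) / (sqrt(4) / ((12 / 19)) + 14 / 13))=-5616270 / 331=-16967.58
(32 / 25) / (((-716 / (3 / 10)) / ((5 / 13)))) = -12 / 58175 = -0.00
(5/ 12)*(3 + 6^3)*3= 1095/ 4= 273.75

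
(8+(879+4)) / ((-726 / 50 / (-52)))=35100 / 11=3190.91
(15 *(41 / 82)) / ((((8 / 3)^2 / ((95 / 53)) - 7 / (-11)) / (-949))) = -133880175 / 86594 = -1546.07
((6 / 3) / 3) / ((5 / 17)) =34 / 15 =2.27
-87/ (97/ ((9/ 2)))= -783/ 194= -4.04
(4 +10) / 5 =14 / 5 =2.80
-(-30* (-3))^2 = -8100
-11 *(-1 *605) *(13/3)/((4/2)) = 86515/6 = 14419.17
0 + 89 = 89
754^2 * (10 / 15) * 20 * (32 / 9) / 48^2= 11697.86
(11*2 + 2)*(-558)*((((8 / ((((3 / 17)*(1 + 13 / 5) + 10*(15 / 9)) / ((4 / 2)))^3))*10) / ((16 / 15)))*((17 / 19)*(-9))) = 318514119581250 / 25496474813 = 12492.48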